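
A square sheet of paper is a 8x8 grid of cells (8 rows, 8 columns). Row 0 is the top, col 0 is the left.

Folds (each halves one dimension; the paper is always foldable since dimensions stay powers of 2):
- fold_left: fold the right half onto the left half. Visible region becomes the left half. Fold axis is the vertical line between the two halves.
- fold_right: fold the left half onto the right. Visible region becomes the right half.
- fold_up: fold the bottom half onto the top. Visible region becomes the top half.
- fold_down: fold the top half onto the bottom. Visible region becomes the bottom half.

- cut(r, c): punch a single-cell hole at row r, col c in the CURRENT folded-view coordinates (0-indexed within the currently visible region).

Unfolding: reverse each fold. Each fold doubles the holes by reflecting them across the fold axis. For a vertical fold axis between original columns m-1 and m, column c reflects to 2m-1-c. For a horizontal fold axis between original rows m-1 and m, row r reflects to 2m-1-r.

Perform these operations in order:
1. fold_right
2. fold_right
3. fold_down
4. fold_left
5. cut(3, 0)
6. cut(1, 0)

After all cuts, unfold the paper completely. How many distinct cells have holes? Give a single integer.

Answer: 32

Derivation:
Op 1 fold_right: fold axis v@4; visible region now rows[0,8) x cols[4,8) = 8x4
Op 2 fold_right: fold axis v@6; visible region now rows[0,8) x cols[6,8) = 8x2
Op 3 fold_down: fold axis h@4; visible region now rows[4,8) x cols[6,8) = 4x2
Op 4 fold_left: fold axis v@7; visible region now rows[4,8) x cols[6,7) = 4x1
Op 5 cut(3, 0): punch at orig (7,6); cuts so far [(7, 6)]; region rows[4,8) x cols[6,7) = 4x1
Op 6 cut(1, 0): punch at orig (5,6); cuts so far [(5, 6), (7, 6)]; region rows[4,8) x cols[6,7) = 4x1
Unfold 1 (reflect across v@7): 4 holes -> [(5, 6), (5, 7), (7, 6), (7, 7)]
Unfold 2 (reflect across h@4): 8 holes -> [(0, 6), (0, 7), (2, 6), (2, 7), (5, 6), (5, 7), (7, 6), (7, 7)]
Unfold 3 (reflect across v@6): 16 holes -> [(0, 4), (0, 5), (0, 6), (0, 7), (2, 4), (2, 5), (2, 6), (2, 7), (5, 4), (5, 5), (5, 6), (5, 7), (7, 4), (7, 5), (7, 6), (7, 7)]
Unfold 4 (reflect across v@4): 32 holes -> [(0, 0), (0, 1), (0, 2), (0, 3), (0, 4), (0, 5), (0, 6), (0, 7), (2, 0), (2, 1), (2, 2), (2, 3), (2, 4), (2, 5), (2, 6), (2, 7), (5, 0), (5, 1), (5, 2), (5, 3), (5, 4), (5, 5), (5, 6), (5, 7), (7, 0), (7, 1), (7, 2), (7, 3), (7, 4), (7, 5), (7, 6), (7, 7)]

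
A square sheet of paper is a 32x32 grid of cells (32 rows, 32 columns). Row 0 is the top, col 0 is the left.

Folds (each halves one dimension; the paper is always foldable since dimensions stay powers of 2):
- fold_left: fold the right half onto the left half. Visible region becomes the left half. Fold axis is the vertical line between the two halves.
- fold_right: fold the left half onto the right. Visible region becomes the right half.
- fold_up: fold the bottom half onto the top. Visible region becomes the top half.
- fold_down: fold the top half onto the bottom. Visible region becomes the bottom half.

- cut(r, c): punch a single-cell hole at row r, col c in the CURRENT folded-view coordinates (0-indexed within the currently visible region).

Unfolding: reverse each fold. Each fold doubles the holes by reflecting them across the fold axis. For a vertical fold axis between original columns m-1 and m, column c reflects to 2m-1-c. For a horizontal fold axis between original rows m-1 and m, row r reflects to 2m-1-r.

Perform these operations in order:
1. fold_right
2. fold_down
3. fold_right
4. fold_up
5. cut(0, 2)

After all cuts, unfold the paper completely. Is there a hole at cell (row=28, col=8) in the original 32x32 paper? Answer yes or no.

Op 1 fold_right: fold axis v@16; visible region now rows[0,32) x cols[16,32) = 32x16
Op 2 fold_down: fold axis h@16; visible region now rows[16,32) x cols[16,32) = 16x16
Op 3 fold_right: fold axis v@24; visible region now rows[16,32) x cols[24,32) = 16x8
Op 4 fold_up: fold axis h@24; visible region now rows[16,24) x cols[24,32) = 8x8
Op 5 cut(0, 2): punch at orig (16,26); cuts so far [(16, 26)]; region rows[16,24) x cols[24,32) = 8x8
Unfold 1 (reflect across h@24): 2 holes -> [(16, 26), (31, 26)]
Unfold 2 (reflect across v@24): 4 holes -> [(16, 21), (16, 26), (31, 21), (31, 26)]
Unfold 3 (reflect across h@16): 8 holes -> [(0, 21), (0, 26), (15, 21), (15, 26), (16, 21), (16, 26), (31, 21), (31, 26)]
Unfold 4 (reflect across v@16): 16 holes -> [(0, 5), (0, 10), (0, 21), (0, 26), (15, 5), (15, 10), (15, 21), (15, 26), (16, 5), (16, 10), (16, 21), (16, 26), (31, 5), (31, 10), (31, 21), (31, 26)]
Holes: [(0, 5), (0, 10), (0, 21), (0, 26), (15, 5), (15, 10), (15, 21), (15, 26), (16, 5), (16, 10), (16, 21), (16, 26), (31, 5), (31, 10), (31, 21), (31, 26)]

Answer: no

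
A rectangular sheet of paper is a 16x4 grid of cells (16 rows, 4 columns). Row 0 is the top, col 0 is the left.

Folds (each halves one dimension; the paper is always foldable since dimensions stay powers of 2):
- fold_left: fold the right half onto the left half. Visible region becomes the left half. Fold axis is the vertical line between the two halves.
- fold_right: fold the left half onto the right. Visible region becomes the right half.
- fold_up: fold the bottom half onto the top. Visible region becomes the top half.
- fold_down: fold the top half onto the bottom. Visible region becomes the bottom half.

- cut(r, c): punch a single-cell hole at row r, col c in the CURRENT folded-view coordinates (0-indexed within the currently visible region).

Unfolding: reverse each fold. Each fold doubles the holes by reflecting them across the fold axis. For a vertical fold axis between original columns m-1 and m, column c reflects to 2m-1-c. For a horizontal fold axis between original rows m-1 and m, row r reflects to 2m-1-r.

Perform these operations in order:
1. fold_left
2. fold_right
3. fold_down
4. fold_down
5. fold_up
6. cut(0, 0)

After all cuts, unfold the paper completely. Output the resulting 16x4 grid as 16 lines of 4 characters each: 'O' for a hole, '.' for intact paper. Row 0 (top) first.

Answer: OOOO
....
....
OOOO
OOOO
....
....
OOOO
OOOO
....
....
OOOO
OOOO
....
....
OOOO

Derivation:
Op 1 fold_left: fold axis v@2; visible region now rows[0,16) x cols[0,2) = 16x2
Op 2 fold_right: fold axis v@1; visible region now rows[0,16) x cols[1,2) = 16x1
Op 3 fold_down: fold axis h@8; visible region now rows[8,16) x cols[1,2) = 8x1
Op 4 fold_down: fold axis h@12; visible region now rows[12,16) x cols[1,2) = 4x1
Op 5 fold_up: fold axis h@14; visible region now rows[12,14) x cols[1,2) = 2x1
Op 6 cut(0, 0): punch at orig (12,1); cuts so far [(12, 1)]; region rows[12,14) x cols[1,2) = 2x1
Unfold 1 (reflect across h@14): 2 holes -> [(12, 1), (15, 1)]
Unfold 2 (reflect across h@12): 4 holes -> [(8, 1), (11, 1), (12, 1), (15, 1)]
Unfold 3 (reflect across h@8): 8 holes -> [(0, 1), (3, 1), (4, 1), (7, 1), (8, 1), (11, 1), (12, 1), (15, 1)]
Unfold 4 (reflect across v@1): 16 holes -> [(0, 0), (0, 1), (3, 0), (3, 1), (4, 0), (4, 1), (7, 0), (7, 1), (8, 0), (8, 1), (11, 0), (11, 1), (12, 0), (12, 1), (15, 0), (15, 1)]
Unfold 5 (reflect across v@2): 32 holes -> [(0, 0), (0, 1), (0, 2), (0, 3), (3, 0), (3, 1), (3, 2), (3, 3), (4, 0), (4, 1), (4, 2), (4, 3), (7, 0), (7, 1), (7, 2), (7, 3), (8, 0), (8, 1), (8, 2), (8, 3), (11, 0), (11, 1), (11, 2), (11, 3), (12, 0), (12, 1), (12, 2), (12, 3), (15, 0), (15, 1), (15, 2), (15, 3)]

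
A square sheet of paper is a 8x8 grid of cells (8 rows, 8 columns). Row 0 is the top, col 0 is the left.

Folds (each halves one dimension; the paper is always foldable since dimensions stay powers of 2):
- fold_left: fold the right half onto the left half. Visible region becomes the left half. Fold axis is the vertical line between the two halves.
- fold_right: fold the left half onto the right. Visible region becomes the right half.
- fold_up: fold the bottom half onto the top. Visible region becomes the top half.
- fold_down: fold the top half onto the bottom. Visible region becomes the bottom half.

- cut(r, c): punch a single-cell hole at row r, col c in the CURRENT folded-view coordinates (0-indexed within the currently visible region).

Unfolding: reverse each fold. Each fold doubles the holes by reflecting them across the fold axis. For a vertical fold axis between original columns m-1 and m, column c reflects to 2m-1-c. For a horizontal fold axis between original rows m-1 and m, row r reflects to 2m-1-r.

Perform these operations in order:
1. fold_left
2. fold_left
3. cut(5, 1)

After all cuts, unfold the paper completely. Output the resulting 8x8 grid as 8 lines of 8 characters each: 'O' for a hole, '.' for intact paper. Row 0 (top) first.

Op 1 fold_left: fold axis v@4; visible region now rows[0,8) x cols[0,4) = 8x4
Op 2 fold_left: fold axis v@2; visible region now rows[0,8) x cols[0,2) = 8x2
Op 3 cut(5, 1): punch at orig (5,1); cuts so far [(5, 1)]; region rows[0,8) x cols[0,2) = 8x2
Unfold 1 (reflect across v@2): 2 holes -> [(5, 1), (5, 2)]
Unfold 2 (reflect across v@4): 4 holes -> [(5, 1), (5, 2), (5, 5), (5, 6)]

Answer: ........
........
........
........
........
.OO..OO.
........
........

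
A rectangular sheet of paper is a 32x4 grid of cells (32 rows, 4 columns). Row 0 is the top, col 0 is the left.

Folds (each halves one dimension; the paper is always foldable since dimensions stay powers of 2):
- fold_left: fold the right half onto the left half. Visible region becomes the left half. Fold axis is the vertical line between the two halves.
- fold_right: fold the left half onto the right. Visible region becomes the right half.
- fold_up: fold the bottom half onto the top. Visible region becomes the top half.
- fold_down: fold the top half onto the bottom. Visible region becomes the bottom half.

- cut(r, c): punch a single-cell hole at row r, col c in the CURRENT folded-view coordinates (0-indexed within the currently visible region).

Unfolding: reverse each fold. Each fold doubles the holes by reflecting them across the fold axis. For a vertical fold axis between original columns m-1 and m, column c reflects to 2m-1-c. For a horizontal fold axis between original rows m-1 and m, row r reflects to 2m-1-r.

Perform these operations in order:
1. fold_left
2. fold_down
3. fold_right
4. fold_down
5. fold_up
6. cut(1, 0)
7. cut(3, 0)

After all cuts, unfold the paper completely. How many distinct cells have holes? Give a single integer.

Op 1 fold_left: fold axis v@2; visible region now rows[0,32) x cols[0,2) = 32x2
Op 2 fold_down: fold axis h@16; visible region now rows[16,32) x cols[0,2) = 16x2
Op 3 fold_right: fold axis v@1; visible region now rows[16,32) x cols[1,2) = 16x1
Op 4 fold_down: fold axis h@24; visible region now rows[24,32) x cols[1,2) = 8x1
Op 5 fold_up: fold axis h@28; visible region now rows[24,28) x cols[1,2) = 4x1
Op 6 cut(1, 0): punch at orig (25,1); cuts so far [(25, 1)]; region rows[24,28) x cols[1,2) = 4x1
Op 7 cut(3, 0): punch at orig (27,1); cuts so far [(25, 1), (27, 1)]; region rows[24,28) x cols[1,2) = 4x1
Unfold 1 (reflect across h@28): 4 holes -> [(25, 1), (27, 1), (28, 1), (30, 1)]
Unfold 2 (reflect across h@24): 8 holes -> [(17, 1), (19, 1), (20, 1), (22, 1), (25, 1), (27, 1), (28, 1), (30, 1)]
Unfold 3 (reflect across v@1): 16 holes -> [(17, 0), (17, 1), (19, 0), (19, 1), (20, 0), (20, 1), (22, 0), (22, 1), (25, 0), (25, 1), (27, 0), (27, 1), (28, 0), (28, 1), (30, 0), (30, 1)]
Unfold 4 (reflect across h@16): 32 holes -> [(1, 0), (1, 1), (3, 0), (3, 1), (4, 0), (4, 1), (6, 0), (6, 1), (9, 0), (9, 1), (11, 0), (11, 1), (12, 0), (12, 1), (14, 0), (14, 1), (17, 0), (17, 1), (19, 0), (19, 1), (20, 0), (20, 1), (22, 0), (22, 1), (25, 0), (25, 1), (27, 0), (27, 1), (28, 0), (28, 1), (30, 0), (30, 1)]
Unfold 5 (reflect across v@2): 64 holes -> [(1, 0), (1, 1), (1, 2), (1, 3), (3, 0), (3, 1), (3, 2), (3, 3), (4, 0), (4, 1), (4, 2), (4, 3), (6, 0), (6, 1), (6, 2), (6, 3), (9, 0), (9, 1), (9, 2), (9, 3), (11, 0), (11, 1), (11, 2), (11, 3), (12, 0), (12, 1), (12, 2), (12, 3), (14, 0), (14, 1), (14, 2), (14, 3), (17, 0), (17, 1), (17, 2), (17, 3), (19, 0), (19, 1), (19, 2), (19, 3), (20, 0), (20, 1), (20, 2), (20, 3), (22, 0), (22, 1), (22, 2), (22, 3), (25, 0), (25, 1), (25, 2), (25, 3), (27, 0), (27, 1), (27, 2), (27, 3), (28, 0), (28, 1), (28, 2), (28, 3), (30, 0), (30, 1), (30, 2), (30, 3)]

Answer: 64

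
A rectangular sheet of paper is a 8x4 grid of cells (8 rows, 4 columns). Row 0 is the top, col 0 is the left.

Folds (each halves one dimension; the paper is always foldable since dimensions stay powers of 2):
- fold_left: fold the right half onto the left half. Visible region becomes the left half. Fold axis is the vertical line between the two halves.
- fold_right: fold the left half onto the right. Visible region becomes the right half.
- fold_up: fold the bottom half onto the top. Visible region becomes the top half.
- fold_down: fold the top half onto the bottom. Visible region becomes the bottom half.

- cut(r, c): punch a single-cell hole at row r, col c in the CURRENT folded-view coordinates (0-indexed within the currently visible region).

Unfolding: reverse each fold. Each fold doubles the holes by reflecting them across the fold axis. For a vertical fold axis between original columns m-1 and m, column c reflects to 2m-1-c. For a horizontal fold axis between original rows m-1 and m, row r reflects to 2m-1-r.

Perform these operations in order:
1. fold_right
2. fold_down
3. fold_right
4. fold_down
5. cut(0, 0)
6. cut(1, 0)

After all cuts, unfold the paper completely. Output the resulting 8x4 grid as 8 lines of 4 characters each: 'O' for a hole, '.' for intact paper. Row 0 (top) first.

Answer: OOOO
OOOO
OOOO
OOOO
OOOO
OOOO
OOOO
OOOO

Derivation:
Op 1 fold_right: fold axis v@2; visible region now rows[0,8) x cols[2,4) = 8x2
Op 2 fold_down: fold axis h@4; visible region now rows[4,8) x cols[2,4) = 4x2
Op 3 fold_right: fold axis v@3; visible region now rows[4,8) x cols[3,4) = 4x1
Op 4 fold_down: fold axis h@6; visible region now rows[6,8) x cols[3,4) = 2x1
Op 5 cut(0, 0): punch at orig (6,3); cuts so far [(6, 3)]; region rows[6,8) x cols[3,4) = 2x1
Op 6 cut(1, 0): punch at orig (7,3); cuts so far [(6, 3), (7, 3)]; region rows[6,8) x cols[3,4) = 2x1
Unfold 1 (reflect across h@6): 4 holes -> [(4, 3), (5, 3), (6, 3), (7, 3)]
Unfold 2 (reflect across v@3): 8 holes -> [(4, 2), (4, 3), (5, 2), (5, 3), (6, 2), (6, 3), (7, 2), (7, 3)]
Unfold 3 (reflect across h@4): 16 holes -> [(0, 2), (0, 3), (1, 2), (1, 3), (2, 2), (2, 3), (3, 2), (3, 3), (4, 2), (4, 3), (5, 2), (5, 3), (6, 2), (6, 3), (7, 2), (7, 3)]
Unfold 4 (reflect across v@2): 32 holes -> [(0, 0), (0, 1), (0, 2), (0, 3), (1, 0), (1, 1), (1, 2), (1, 3), (2, 0), (2, 1), (2, 2), (2, 3), (3, 0), (3, 1), (3, 2), (3, 3), (4, 0), (4, 1), (4, 2), (4, 3), (5, 0), (5, 1), (5, 2), (5, 3), (6, 0), (6, 1), (6, 2), (6, 3), (7, 0), (7, 1), (7, 2), (7, 3)]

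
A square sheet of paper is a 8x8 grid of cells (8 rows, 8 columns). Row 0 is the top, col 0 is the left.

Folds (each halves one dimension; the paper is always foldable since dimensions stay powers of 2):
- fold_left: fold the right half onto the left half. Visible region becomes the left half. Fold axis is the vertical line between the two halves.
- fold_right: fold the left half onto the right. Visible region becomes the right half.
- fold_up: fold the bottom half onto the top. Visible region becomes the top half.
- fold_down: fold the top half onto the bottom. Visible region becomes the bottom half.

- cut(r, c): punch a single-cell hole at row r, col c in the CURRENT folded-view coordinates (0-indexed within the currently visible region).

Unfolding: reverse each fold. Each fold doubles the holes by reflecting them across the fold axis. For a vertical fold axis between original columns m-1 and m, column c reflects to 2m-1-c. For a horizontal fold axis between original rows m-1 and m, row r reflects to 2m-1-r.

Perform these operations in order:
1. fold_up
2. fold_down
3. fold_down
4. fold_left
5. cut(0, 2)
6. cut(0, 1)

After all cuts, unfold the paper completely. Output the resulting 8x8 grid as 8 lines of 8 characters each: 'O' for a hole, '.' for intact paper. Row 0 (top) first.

Op 1 fold_up: fold axis h@4; visible region now rows[0,4) x cols[0,8) = 4x8
Op 2 fold_down: fold axis h@2; visible region now rows[2,4) x cols[0,8) = 2x8
Op 3 fold_down: fold axis h@3; visible region now rows[3,4) x cols[0,8) = 1x8
Op 4 fold_left: fold axis v@4; visible region now rows[3,4) x cols[0,4) = 1x4
Op 5 cut(0, 2): punch at orig (3,2); cuts so far [(3, 2)]; region rows[3,4) x cols[0,4) = 1x4
Op 6 cut(0, 1): punch at orig (3,1); cuts so far [(3, 1), (3, 2)]; region rows[3,4) x cols[0,4) = 1x4
Unfold 1 (reflect across v@4): 4 holes -> [(3, 1), (3, 2), (3, 5), (3, 6)]
Unfold 2 (reflect across h@3): 8 holes -> [(2, 1), (2, 2), (2, 5), (2, 6), (3, 1), (3, 2), (3, 5), (3, 6)]
Unfold 3 (reflect across h@2): 16 holes -> [(0, 1), (0, 2), (0, 5), (0, 6), (1, 1), (1, 2), (1, 5), (1, 6), (2, 1), (2, 2), (2, 5), (2, 6), (3, 1), (3, 2), (3, 5), (3, 6)]
Unfold 4 (reflect across h@4): 32 holes -> [(0, 1), (0, 2), (0, 5), (0, 6), (1, 1), (1, 2), (1, 5), (1, 6), (2, 1), (2, 2), (2, 5), (2, 6), (3, 1), (3, 2), (3, 5), (3, 6), (4, 1), (4, 2), (4, 5), (4, 6), (5, 1), (5, 2), (5, 5), (5, 6), (6, 1), (6, 2), (6, 5), (6, 6), (7, 1), (7, 2), (7, 5), (7, 6)]

Answer: .OO..OO.
.OO..OO.
.OO..OO.
.OO..OO.
.OO..OO.
.OO..OO.
.OO..OO.
.OO..OO.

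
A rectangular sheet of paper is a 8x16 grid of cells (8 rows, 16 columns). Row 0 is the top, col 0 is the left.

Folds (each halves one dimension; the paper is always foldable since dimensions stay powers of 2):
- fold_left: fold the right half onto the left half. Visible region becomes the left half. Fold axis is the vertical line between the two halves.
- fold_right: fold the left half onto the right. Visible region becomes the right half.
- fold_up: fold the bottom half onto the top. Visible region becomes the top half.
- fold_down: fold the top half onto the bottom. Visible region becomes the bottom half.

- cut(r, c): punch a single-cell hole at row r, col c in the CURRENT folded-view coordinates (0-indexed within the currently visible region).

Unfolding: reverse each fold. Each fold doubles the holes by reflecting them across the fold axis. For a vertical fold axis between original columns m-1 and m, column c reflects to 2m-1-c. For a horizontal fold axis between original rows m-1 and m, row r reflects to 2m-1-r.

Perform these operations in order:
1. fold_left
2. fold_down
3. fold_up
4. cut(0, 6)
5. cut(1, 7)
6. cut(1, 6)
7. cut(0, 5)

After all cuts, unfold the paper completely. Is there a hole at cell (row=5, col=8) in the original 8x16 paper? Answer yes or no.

Answer: yes

Derivation:
Op 1 fold_left: fold axis v@8; visible region now rows[0,8) x cols[0,8) = 8x8
Op 2 fold_down: fold axis h@4; visible region now rows[4,8) x cols[0,8) = 4x8
Op 3 fold_up: fold axis h@6; visible region now rows[4,6) x cols[0,8) = 2x8
Op 4 cut(0, 6): punch at orig (4,6); cuts so far [(4, 6)]; region rows[4,6) x cols[0,8) = 2x8
Op 5 cut(1, 7): punch at orig (5,7); cuts so far [(4, 6), (5, 7)]; region rows[4,6) x cols[0,8) = 2x8
Op 6 cut(1, 6): punch at orig (5,6); cuts so far [(4, 6), (5, 6), (5, 7)]; region rows[4,6) x cols[0,8) = 2x8
Op 7 cut(0, 5): punch at orig (4,5); cuts so far [(4, 5), (4, 6), (5, 6), (5, 7)]; region rows[4,6) x cols[0,8) = 2x8
Unfold 1 (reflect across h@6): 8 holes -> [(4, 5), (4, 6), (5, 6), (5, 7), (6, 6), (6, 7), (7, 5), (7, 6)]
Unfold 2 (reflect across h@4): 16 holes -> [(0, 5), (0, 6), (1, 6), (1, 7), (2, 6), (2, 7), (3, 5), (3, 6), (4, 5), (4, 6), (5, 6), (5, 7), (6, 6), (6, 7), (7, 5), (7, 6)]
Unfold 3 (reflect across v@8): 32 holes -> [(0, 5), (0, 6), (0, 9), (0, 10), (1, 6), (1, 7), (1, 8), (1, 9), (2, 6), (2, 7), (2, 8), (2, 9), (3, 5), (3, 6), (3, 9), (3, 10), (4, 5), (4, 6), (4, 9), (4, 10), (5, 6), (5, 7), (5, 8), (5, 9), (6, 6), (6, 7), (6, 8), (6, 9), (7, 5), (7, 6), (7, 9), (7, 10)]
Holes: [(0, 5), (0, 6), (0, 9), (0, 10), (1, 6), (1, 7), (1, 8), (1, 9), (2, 6), (2, 7), (2, 8), (2, 9), (3, 5), (3, 6), (3, 9), (3, 10), (4, 5), (4, 6), (4, 9), (4, 10), (5, 6), (5, 7), (5, 8), (5, 9), (6, 6), (6, 7), (6, 8), (6, 9), (7, 5), (7, 6), (7, 9), (7, 10)]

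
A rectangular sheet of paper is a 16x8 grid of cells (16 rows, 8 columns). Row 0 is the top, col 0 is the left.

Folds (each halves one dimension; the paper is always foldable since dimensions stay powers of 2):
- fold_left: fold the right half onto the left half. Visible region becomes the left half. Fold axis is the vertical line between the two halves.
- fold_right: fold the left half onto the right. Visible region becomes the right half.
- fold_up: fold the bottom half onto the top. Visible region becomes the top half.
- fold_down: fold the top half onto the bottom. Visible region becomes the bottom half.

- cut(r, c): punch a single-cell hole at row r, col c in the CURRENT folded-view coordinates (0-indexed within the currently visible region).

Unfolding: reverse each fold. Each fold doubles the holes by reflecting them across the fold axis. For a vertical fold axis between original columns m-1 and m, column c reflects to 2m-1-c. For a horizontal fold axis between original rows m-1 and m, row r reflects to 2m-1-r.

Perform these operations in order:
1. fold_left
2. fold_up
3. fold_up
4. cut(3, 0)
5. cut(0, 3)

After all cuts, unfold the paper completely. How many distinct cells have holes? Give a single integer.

Answer: 16

Derivation:
Op 1 fold_left: fold axis v@4; visible region now rows[0,16) x cols[0,4) = 16x4
Op 2 fold_up: fold axis h@8; visible region now rows[0,8) x cols[0,4) = 8x4
Op 3 fold_up: fold axis h@4; visible region now rows[0,4) x cols[0,4) = 4x4
Op 4 cut(3, 0): punch at orig (3,0); cuts so far [(3, 0)]; region rows[0,4) x cols[0,4) = 4x4
Op 5 cut(0, 3): punch at orig (0,3); cuts so far [(0, 3), (3, 0)]; region rows[0,4) x cols[0,4) = 4x4
Unfold 1 (reflect across h@4): 4 holes -> [(0, 3), (3, 0), (4, 0), (7, 3)]
Unfold 2 (reflect across h@8): 8 holes -> [(0, 3), (3, 0), (4, 0), (7, 3), (8, 3), (11, 0), (12, 0), (15, 3)]
Unfold 3 (reflect across v@4): 16 holes -> [(0, 3), (0, 4), (3, 0), (3, 7), (4, 0), (4, 7), (7, 3), (7, 4), (8, 3), (8, 4), (11, 0), (11, 7), (12, 0), (12, 7), (15, 3), (15, 4)]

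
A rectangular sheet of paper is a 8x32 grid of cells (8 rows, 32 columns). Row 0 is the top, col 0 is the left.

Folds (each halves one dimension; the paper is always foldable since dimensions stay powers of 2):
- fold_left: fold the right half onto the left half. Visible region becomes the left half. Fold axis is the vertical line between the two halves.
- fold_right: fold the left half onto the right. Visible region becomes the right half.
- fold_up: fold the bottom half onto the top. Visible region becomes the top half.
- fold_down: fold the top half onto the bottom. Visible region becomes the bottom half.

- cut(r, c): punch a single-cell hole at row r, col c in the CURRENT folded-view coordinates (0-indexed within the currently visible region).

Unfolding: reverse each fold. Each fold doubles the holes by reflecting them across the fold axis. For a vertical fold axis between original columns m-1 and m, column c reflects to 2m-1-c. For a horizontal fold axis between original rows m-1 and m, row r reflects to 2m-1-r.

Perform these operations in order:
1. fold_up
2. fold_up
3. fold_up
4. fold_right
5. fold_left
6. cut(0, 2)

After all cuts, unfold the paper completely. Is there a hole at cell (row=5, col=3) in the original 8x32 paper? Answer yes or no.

Answer: no

Derivation:
Op 1 fold_up: fold axis h@4; visible region now rows[0,4) x cols[0,32) = 4x32
Op 2 fold_up: fold axis h@2; visible region now rows[0,2) x cols[0,32) = 2x32
Op 3 fold_up: fold axis h@1; visible region now rows[0,1) x cols[0,32) = 1x32
Op 4 fold_right: fold axis v@16; visible region now rows[0,1) x cols[16,32) = 1x16
Op 5 fold_left: fold axis v@24; visible region now rows[0,1) x cols[16,24) = 1x8
Op 6 cut(0, 2): punch at orig (0,18); cuts so far [(0, 18)]; region rows[0,1) x cols[16,24) = 1x8
Unfold 1 (reflect across v@24): 2 holes -> [(0, 18), (0, 29)]
Unfold 2 (reflect across v@16): 4 holes -> [(0, 2), (0, 13), (0, 18), (0, 29)]
Unfold 3 (reflect across h@1): 8 holes -> [(0, 2), (0, 13), (0, 18), (0, 29), (1, 2), (1, 13), (1, 18), (1, 29)]
Unfold 4 (reflect across h@2): 16 holes -> [(0, 2), (0, 13), (0, 18), (0, 29), (1, 2), (1, 13), (1, 18), (1, 29), (2, 2), (2, 13), (2, 18), (2, 29), (3, 2), (3, 13), (3, 18), (3, 29)]
Unfold 5 (reflect across h@4): 32 holes -> [(0, 2), (0, 13), (0, 18), (0, 29), (1, 2), (1, 13), (1, 18), (1, 29), (2, 2), (2, 13), (2, 18), (2, 29), (3, 2), (3, 13), (3, 18), (3, 29), (4, 2), (4, 13), (4, 18), (4, 29), (5, 2), (5, 13), (5, 18), (5, 29), (6, 2), (6, 13), (6, 18), (6, 29), (7, 2), (7, 13), (7, 18), (7, 29)]
Holes: [(0, 2), (0, 13), (0, 18), (0, 29), (1, 2), (1, 13), (1, 18), (1, 29), (2, 2), (2, 13), (2, 18), (2, 29), (3, 2), (3, 13), (3, 18), (3, 29), (4, 2), (4, 13), (4, 18), (4, 29), (5, 2), (5, 13), (5, 18), (5, 29), (6, 2), (6, 13), (6, 18), (6, 29), (7, 2), (7, 13), (7, 18), (7, 29)]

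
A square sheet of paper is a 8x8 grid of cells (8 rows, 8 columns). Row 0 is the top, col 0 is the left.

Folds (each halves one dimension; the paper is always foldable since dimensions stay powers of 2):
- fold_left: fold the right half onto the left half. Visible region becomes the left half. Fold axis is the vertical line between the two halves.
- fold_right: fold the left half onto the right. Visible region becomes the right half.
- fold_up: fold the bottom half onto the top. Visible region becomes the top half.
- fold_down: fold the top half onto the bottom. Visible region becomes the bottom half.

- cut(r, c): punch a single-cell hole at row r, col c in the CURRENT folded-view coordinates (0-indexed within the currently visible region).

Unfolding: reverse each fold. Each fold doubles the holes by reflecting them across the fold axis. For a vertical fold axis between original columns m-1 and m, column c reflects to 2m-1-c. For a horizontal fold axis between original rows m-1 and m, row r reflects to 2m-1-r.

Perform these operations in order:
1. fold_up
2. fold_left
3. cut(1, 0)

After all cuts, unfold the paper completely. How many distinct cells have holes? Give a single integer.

Answer: 4

Derivation:
Op 1 fold_up: fold axis h@4; visible region now rows[0,4) x cols[0,8) = 4x8
Op 2 fold_left: fold axis v@4; visible region now rows[0,4) x cols[0,4) = 4x4
Op 3 cut(1, 0): punch at orig (1,0); cuts so far [(1, 0)]; region rows[0,4) x cols[0,4) = 4x4
Unfold 1 (reflect across v@4): 2 holes -> [(1, 0), (1, 7)]
Unfold 2 (reflect across h@4): 4 holes -> [(1, 0), (1, 7), (6, 0), (6, 7)]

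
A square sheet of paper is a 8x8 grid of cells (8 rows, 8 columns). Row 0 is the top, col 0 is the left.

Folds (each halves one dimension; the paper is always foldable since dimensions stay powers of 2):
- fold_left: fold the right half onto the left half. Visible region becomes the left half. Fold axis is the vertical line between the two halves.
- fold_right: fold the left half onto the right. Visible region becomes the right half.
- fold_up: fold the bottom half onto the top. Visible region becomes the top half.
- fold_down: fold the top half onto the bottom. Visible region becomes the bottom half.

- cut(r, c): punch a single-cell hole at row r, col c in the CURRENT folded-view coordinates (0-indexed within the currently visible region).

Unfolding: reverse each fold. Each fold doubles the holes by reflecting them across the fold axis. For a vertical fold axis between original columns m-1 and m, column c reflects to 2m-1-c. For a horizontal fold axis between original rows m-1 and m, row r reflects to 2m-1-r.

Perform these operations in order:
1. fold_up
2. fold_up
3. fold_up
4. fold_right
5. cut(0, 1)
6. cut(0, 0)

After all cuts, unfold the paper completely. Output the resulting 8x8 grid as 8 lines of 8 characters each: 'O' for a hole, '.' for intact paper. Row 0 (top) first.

Op 1 fold_up: fold axis h@4; visible region now rows[0,4) x cols[0,8) = 4x8
Op 2 fold_up: fold axis h@2; visible region now rows[0,2) x cols[0,8) = 2x8
Op 3 fold_up: fold axis h@1; visible region now rows[0,1) x cols[0,8) = 1x8
Op 4 fold_right: fold axis v@4; visible region now rows[0,1) x cols[4,8) = 1x4
Op 5 cut(0, 1): punch at orig (0,5); cuts so far [(0, 5)]; region rows[0,1) x cols[4,8) = 1x4
Op 6 cut(0, 0): punch at orig (0,4); cuts so far [(0, 4), (0, 5)]; region rows[0,1) x cols[4,8) = 1x4
Unfold 1 (reflect across v@4): 4 holes -> [(0, 2), (0, 3), (0, 4), (0, 5)]
Unfold 2 (reflect across h@1): 8 holes -> [(0, 2), (0, 3), (0, 4), (0, 5), (1, 2), (1, 3), (1, 4), (1, 5)]
Unfold 3 (reflect across h@2): 16 holes -> [(0, 2), (0, 3), (0, 4), (0, 5), (1, 2), (1, 3), (1, 4), (1, 5), (2, 2), (2, 3), (2, 4), (2, 5), (3, 2), (3, 3), (3, 4), (3, 5)]
Unfold 4 (reflect across h@4): 32 holes -> [(0, 2), (0, 3), (0, 4), (0, 5), (1, 2), (1, 3), (1, 4), (1, 5), (2, 2), (2, 3), (2, 4), (2, 5), (3, 2), (3, 3), (3, 4), (3, 5), (4, 2), (4, 3), (4, 4), (4, 5), (5, 2), (5, 3), (5, 4), (5, 5), (6, 2), (6, 3), (6, 4), (6, 5), (7, 2), (7, 3), (7, 4), (7, 5)]

Answer: ..OOOO..
..OOOO..
..OOOO..
..OOOO..
..OOOO..
..OOOO..
..OOOO..
..OOOO..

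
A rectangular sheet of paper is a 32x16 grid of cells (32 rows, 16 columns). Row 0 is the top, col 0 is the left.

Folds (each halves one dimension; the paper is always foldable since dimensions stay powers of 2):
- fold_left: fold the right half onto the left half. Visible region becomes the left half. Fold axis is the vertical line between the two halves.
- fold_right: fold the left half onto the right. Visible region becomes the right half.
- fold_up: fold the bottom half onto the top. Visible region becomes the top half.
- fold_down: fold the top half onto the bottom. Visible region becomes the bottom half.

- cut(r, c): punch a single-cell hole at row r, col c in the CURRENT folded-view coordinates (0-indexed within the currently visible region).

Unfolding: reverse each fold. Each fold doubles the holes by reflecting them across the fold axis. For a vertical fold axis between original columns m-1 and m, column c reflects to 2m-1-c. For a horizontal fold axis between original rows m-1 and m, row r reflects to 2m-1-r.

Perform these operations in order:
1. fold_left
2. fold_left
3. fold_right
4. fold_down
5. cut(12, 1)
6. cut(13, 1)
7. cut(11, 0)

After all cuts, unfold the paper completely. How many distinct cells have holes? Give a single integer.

Answer: 48

Derivation:
Op 1 fold_left: fold axis v@8; visible region now rows[0,32) x cols[0,8) = 32x8
Op 2 fold_left: fold axis v@4; visible region now rows[0,32) x cols[0,4) = 32x4
Op 3 fold_right: fold axis v@2; visible region now rows[0,32) x cols[2,4) = 32x2
Op 4 fold_down: fold axis h@16; visible region now rows[16,32) x cols[2,4) = 16x2
Op 5 cut(12, 1): punch at orig (28,3); cuts so far [(28, 3)]; region rows[16,32) x cols[2,4) = 16x2
Op 6 cut(13, 1): punch at orig (29,3); cuts so far [(28, 3), (29, 3)]; region rows[16,32) x cols[2,4) = 16x2
Op 7 cut(11, 0): punch at orig (27,2); cuts so far [(27, 2), (28, 3), (29, 3)]; region rows[16,32) x cols[2,4) = 16x2
Unfold 1 (reflect across h@16): 6 holes -> [(2, 3), (3, 3), (4, 2), (27, 2), (28, 3), (29, 3)]
Unfold 2 (reflect across v@2): 12 holes -> [(2, 0), (2, 3), (3, 0), (3, 3), (4, 1), (4, 2), (27, 1), (27, 2), (28, 0), (28, 3), (29, 0), (29, 3)]
Unfold 3 (reflect across v@4): 24 holes -> [(2, 0), (2, 3), (2, 4), (2, 7), (3, 0), (3, 3), (3, 4), (3, 7), (4, 1), (4, 2), (4, 5), (4, 6), (27, 1), (27, 2), (27, 5), (27, 6), (28, 0), (28, 3), (28, 4), (28, 7), (29, 0), (29, 3), (29, 4), (29, 7)]
Unfold 4 (reflect across v@8): 48 holes -> [(2, 0), (2, 3), (2, 4), (2, 7), (2, 8), (2, 11), (2, 12), (2, 15), (3, 0), (3, 3), (3, 4), (3, 7), (3, 8), (3, 11), (3, 12), (3, 15), (4, 1), (4, 2), (4, 5), (4, 6), (4, 9), (4, 10), (4, 13), (4, 14), (27, 1), (27, 2), (27, 5), (27, 6), (27, 9), (27, 10), (27, 13), (27, 14), (28, 0), (28, 3), (28, 4), (28, 7), (28, 8), (28, 11), (28, 12), (28, 15), (29, 0), (29, 3), (29, 4), (29, 7), (29, 8), (29, 11), (29, 12), (29, 15)]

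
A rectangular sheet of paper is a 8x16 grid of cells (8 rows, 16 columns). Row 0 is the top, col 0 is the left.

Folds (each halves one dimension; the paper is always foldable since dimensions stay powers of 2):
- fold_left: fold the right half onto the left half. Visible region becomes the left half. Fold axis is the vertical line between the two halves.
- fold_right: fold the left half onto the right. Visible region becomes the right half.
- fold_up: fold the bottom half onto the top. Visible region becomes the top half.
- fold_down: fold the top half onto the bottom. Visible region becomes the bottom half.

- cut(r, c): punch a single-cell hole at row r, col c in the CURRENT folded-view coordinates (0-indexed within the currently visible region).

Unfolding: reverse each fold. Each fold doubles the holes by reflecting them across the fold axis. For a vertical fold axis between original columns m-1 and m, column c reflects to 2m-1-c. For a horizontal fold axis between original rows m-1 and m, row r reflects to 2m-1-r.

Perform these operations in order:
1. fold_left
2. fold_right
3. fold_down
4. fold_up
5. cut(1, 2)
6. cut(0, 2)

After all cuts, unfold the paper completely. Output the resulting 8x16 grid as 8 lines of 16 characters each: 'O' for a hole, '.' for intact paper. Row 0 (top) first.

Answer: .O....O..O....O.
.O....O..O....O.
.O....O..O....O.
.O....O..O....O.
.O....O..O....O.
.O....O..O....O.
.O....O..O....O.
.O....O..O....O.

Derivation:
Op 1 fold_left: fold axis v@8; visible region now rows[0,8) x cols[0,8) = 8x8
Op 2 fold_right: fold axis v@4; visible region now rows[0,8) x cols[4,8) = 8x4
Op 3 fold_down: fold axis h@4; visible region now rows[4,8) x cols[4,8) = 4x4
Op 4 fold_up: fold axis h@6; visible region now rows[4,6) x cols[4,8) = 2x4
Op 5 cut(1, 2): punch at orig (5,6); cuts so far [(5, 6)]; region rows[4,6) x cols[4,8) = 2x4
Op 6 cut(0, 2): punch at orig (4,6); cuts so far [(4, 6), (5, 6)]; region rows[4,6) x cols[4,8) = 2x4
Unfold 1 (reflect across h@6): 4 holes -> [(4, 6), (5, 6), (6, 6), (7, 6)]
Unfold 2 (reflect across h@4): 8 holes -> [(0, 6), (1, 6), (2, 6), (3, 6), (4, 6), (5, 6), (6, 6), (7, 6)]
Unfold 3 (reflect across v@4): 16 holes -> [(0, 1), (0, 6), (1, 1), (1, 6), (2, 1), (2, 6), (3, 1), (3, 6), (4, 1), (4, 6), (5, 1), (5, 6), (6, 1), (6, 6), (7, 1), (7, 6)]
Unfold 4 (reflect across v@8): 32 holes -> [(0, 1), (0, 6), (0, 9), (0, 14), (1, 1), (1, 6), (1, 9), (1, 14), (2, 1), (2, 6), (2, 9), (2, 14), (3, 1), (3, 6), (3, 9), (3, 14), (4, 1), (4, 6), (4, 9), (4, 14), (5, 1), (5, 6), (5, 9), (5, 14), (6, 1), (6, 6), (6, 9), (6, 14), (7, 1), (7, 6), (7, 9), (7, 14)]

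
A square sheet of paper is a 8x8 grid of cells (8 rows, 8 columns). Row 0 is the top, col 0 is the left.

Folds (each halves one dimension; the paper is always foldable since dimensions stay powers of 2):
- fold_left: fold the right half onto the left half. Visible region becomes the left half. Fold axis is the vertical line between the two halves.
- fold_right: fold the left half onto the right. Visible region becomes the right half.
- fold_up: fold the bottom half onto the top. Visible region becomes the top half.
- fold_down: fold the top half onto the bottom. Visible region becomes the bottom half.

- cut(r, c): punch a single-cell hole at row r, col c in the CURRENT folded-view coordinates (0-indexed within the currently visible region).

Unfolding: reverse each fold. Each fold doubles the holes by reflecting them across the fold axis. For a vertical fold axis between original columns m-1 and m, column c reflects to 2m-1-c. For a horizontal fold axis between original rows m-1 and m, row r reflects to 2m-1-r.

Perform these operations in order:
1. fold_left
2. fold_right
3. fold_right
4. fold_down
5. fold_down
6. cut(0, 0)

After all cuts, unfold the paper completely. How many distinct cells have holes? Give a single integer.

Answer: 32

Derivation:
Op 1 fold_left: fold axis v@4; visible region now rows[0,8) x cols[0,4) = 8x4
Op 2 fold_right: fold axis v@2; visible region now rows[0,8) x cols[2,4) = 8x2
Op 3 fold_right: fold axis v@3; visible region now rows[0,8) x cols[3,4) = 8x1
Op 4 fold_down: fold axis h@4; visible region now rows[4,8) x cols[3,4) = 4x1
Op 5 fold_down: fold axis h@6; visible region now rows[6,8) x cols[3,4) = 2x1
Op 6 cut(0, 0): punch at orig (6,3); cuts so far [(6, 3)]; region rows[6,8) x cols[3,4) = 2x1
Unfold 1 (reflect across h@6): 2 holes -> [(5, 3), (6, 3)]
Unfold 2 (reflect across h@4): 4 holes -> [(1, 3), (2, 3), (5, 3), (6, 3)]
Unfold 3 (reflect across v@3): 8 holes -> [(1, 2), (1, 3), (2, 2), (2, 3), (5, 2), (5, 3), (6, 2), (6, 3)]
Unfold 4 (reflect across v@2): 16 holes -> [(1, 0), (1, 1), (1, 2), (1, 3), (2, 0), (2, 1), (2, 2), (2, 3), (5, 0), (5, 1), (5, 2), (5, 3), (6, 0), (6, 1), (6, 2), (6, 3)]
Unfold 5 (reflect across v@4): 32 holes -> [(1, 0), (1, 1), (1, 2), (1, 3), (1, 4), (1, 5), (1, 6), (1, 7), (2, 0), (2, 1), (2, 2), (2, 3), (2, 4), (2, 5), (2, 6), (2, 7), (5, 0), (5, 1), (5, 2), (5, 3), (5, 4), (5, 5), (5, 6), (5, 7), (6, 0), (6, 1), (6, 2), (6, 3), (6, 4), (6, 5), (6, 6), (6, 7)]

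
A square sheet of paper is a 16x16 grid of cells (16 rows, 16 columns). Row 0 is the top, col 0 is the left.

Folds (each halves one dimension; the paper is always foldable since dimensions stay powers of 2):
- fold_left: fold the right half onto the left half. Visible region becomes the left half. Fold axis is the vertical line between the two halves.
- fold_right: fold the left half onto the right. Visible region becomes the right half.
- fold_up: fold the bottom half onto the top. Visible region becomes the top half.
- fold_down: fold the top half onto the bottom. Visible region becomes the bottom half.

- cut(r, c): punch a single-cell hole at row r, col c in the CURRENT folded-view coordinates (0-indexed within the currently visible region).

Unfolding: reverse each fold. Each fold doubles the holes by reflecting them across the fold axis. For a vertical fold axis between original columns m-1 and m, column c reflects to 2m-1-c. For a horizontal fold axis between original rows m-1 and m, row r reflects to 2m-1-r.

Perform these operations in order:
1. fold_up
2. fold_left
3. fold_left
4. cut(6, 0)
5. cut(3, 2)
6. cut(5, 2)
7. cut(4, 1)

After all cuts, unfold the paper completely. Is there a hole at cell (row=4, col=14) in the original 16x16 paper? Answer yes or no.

Op 1 fold_up: fold axis h@8; visible region now rows[0,8) x cols[0,16) = 8x16
Op 2 fold_left: fold axis v@8; visible region now rows[0,8) x cols[0,8) = 8x8
Op 3 fold_left: fold axis v@4; visible region now rows[0,8) x cols[0,4) = 8x4
Op 4 cut(6, 0): punch at orig (6,0); cuts so far [(6, 0)]; region rows[0,8) x cols[0,4) = 8x4
Op 5 cut(3, 2): punch at orig (3,2); cuts so far [(3, 2), (6, 0)]; region rows[0,8) x cols[0,4) = 8x4
Op 6 cut(5, 2): punch at orig (5,2); cuts so far [(3, 2), (5, 2), (6, 0)]; region rows[0,8) x cols[0,4) = 8x4
Op 7 cut(4, 1): punch at orig (4,1); cuts so far [(3, 2), (4, 1), (5, 2), (6, 0)]; region rows[0,8) x cols[0,4) = 8x4
Unfold 1 (reflect across v@4): 8 holes -> [(3, 2), (3, 5), (4, 1), (4, 6), (5, 2), (5, 5), (6, 0), (6, 7)]
Unfold 2 (reflect across v@8): 16 holes -> [(3, 2), (3, 5), (3, 10), (3, 13), (4, 1), (4, 6), (4, 9), (4, 14), (5, 2), (5, 5), (5, 10), (5, 13), (6, 0), (6, 7), (6, 8), (6, 15)]
Unfold 3 (reflect across h@8): 32 holes -> [(3, 2), (3, 5), (3, 10), (3, 13), (4, 1), (4, 6), (4, 9), (4, 14), (5, 2), (5, 5), (5, 10), (5, 13), (6, 0), (6, 7), (6, 8), (6, 15), (9, 0), (9, 7), (9, 8), (9, 15), (10, 2), (10, 5), (10, 10), (10, 13), (11, 1), (11, 6), (11, 9), (11, 14), (12, 2), (12, 5), (12, 10), (12, 13)]
Holes: [(3, 2), (3, 5), (3, 10), (3, 13), (4, 1), (4, 6), (4, 9), (4, 14), (5, 2), (5, 5), (5, 10), (5, 13), (6, 0), (6, 7), (6, 8), (6, 15), (9, 0), (9, 7), (9, 8), (9, 15), (10, 2), (10, 5), (10, 10), (10, 13), (11, 1), (11, 6), (11, 9), (11, 14), (12, 2), (12, 5), (12, 10), (12, 13)]

Answer: yes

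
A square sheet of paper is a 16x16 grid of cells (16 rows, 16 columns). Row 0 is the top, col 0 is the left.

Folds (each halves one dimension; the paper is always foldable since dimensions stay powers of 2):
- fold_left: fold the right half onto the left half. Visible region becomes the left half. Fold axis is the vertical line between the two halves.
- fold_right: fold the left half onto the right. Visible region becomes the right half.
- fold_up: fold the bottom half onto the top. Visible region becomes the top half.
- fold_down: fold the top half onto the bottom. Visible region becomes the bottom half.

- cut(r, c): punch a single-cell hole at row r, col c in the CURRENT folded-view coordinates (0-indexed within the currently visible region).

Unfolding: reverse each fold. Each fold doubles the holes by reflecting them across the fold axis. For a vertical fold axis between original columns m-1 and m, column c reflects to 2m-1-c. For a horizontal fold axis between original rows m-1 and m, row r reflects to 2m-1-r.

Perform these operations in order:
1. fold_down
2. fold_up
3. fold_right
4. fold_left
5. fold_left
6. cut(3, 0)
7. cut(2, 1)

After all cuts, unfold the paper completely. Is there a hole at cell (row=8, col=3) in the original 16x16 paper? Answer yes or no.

Answer: no

Derivation:
Op 1 fold_down: fold axis h@8; visible region now rows[8,16) x cols[0,16) = 8x16
Op 2 fold_up: fold axis h@12; visible region now rows[8,12) x cols[0,16) = 4x16
Op 3 fold_right: fold axis v@8; visible region now rows[8,12) x cols[8,16) = 4x8
Op 4 fold_left: fold axis v@12; visible region now rows[8,12) x cols[8,12) = 4x4
Op 5 fold_left: fold axis v@10; visible region now rows[8,12) x cols[8,10) = 4x2
Op 6 cut(3, 0): punch at orig (11,8); cuts so far [(11, 8)]; region rows[8,12) x cols[8,10) = 4x2
Op 7 cut(2, 1): punch at orig (10,9); cuts so far [(10, 9), (11, 8)]; region rows[8,12) x cols[8,10) = 4x2
Unfold 1 (reflect across v@10): 4 holes -> [(10, 9), (10, 10), (11, 8), (11, 11)]
Unfold 2 (reflect across v@12): 8 holes -> [(10, 9), (10, 10), (10, 13), (10, 14), (11, 8), (11, 11), (11, 12), (11, 15)]
Unfold 3 (reflect across v@8): 16 holes -> [(10, 1), (10, 2), (10, 5), (10, 6), (10, 9), (10, 10), (10, 13), (10, 14), (11, 0), (11, 3), (11, 4), (11, 7), (11, 8), (11, 11), (11, 12), (11, 15)]
Unfold 4 (reflect across h@12): 32 holes -> [(10, 1), (10, 2), (10, 5), (10, 6), (10, 9), (10, 10), (10, 13), (10, 14), (11, 0), (11, 3), (11, 4), (11, 7), (11, 8), (11, 11), (11, 12), (11, 15), (12, 0), (12, 3), (12, 4), (12, 7), (12, 8), (12, 11), (12, 12), (12, 15), (13, 1), (13, 2), (13, 5), (13, 6), (13, 9), (13, 10), (13, 13), (13, 14)]
Unfold 5 (reflect across h@8): 64 holes -> [(2, 1), (2, 2), (2, 5), (2, 6), (2, 9), (2, 10), (2, 13), (2, 14), (3, 0), (3, 3), (3, 4), (3, 7), (3, 8), (3, 11), (3, 12), (3, 15), (4, 0), (4, 3), (4, 4), (4, 7), (4, 8), (4, 11), (4, 12), (4, 15), (5, 1), (5, 2), (5, 5), (5, 6), (5, 9), (5, 10), (5, 13), (5, 14), (10, 1), (10, 2), (10, 5), (10, 6), (10, 9), (10, 10), (10, 13), (10, 14), (11, 0), (11, 3), (11, 4), (11, 7), (11, 8), (11, 11), (11, 12), (11, 15), (12, 0), (12, 3), (12, 4), (12, 7), (12, 8), (12, 11), (12, 12), (12, 15), (13, 1), (13, 2), (13, 5), (13, 6), (13, 9), (13, 10), (13, 13), (13, 14)]
Holes: [(2, 1), (2, 2), (2, 5), (2, 6), (2, 9), (2, 10), (2, 13), (2, 14), (3, 0), (3, 3), (3, 4), (3, 7), (3, 8), (3, 11), (3, 12), (3, 15), (4, 0), (4, 3), (4, 4), (4, 7), (4, 8), (4, 11), (4, 12), (4, 15), (5, 1), (5, 2), (5, 5), (5, 6), (5, 9), (5, 10), (5, 13), (5, 14), (10, 1), (10, 2), (10, 5), (10, 6), (10, 9), (10, 10), (10, 13), (10, 14), (11, 0), (11, 3), (11, 4), (11, 7), (11, 8), (11, 11), (11, 12), (11, 15), (12, 0), (12, 3), (12, 4), (12, 7), (12, 8), (12, 11), (12, 12), (12, 15), (13, 1), (13, 2), (13, 5), (13, 6), (13, 9), (13, 10), (13, 13), (13, 14)]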